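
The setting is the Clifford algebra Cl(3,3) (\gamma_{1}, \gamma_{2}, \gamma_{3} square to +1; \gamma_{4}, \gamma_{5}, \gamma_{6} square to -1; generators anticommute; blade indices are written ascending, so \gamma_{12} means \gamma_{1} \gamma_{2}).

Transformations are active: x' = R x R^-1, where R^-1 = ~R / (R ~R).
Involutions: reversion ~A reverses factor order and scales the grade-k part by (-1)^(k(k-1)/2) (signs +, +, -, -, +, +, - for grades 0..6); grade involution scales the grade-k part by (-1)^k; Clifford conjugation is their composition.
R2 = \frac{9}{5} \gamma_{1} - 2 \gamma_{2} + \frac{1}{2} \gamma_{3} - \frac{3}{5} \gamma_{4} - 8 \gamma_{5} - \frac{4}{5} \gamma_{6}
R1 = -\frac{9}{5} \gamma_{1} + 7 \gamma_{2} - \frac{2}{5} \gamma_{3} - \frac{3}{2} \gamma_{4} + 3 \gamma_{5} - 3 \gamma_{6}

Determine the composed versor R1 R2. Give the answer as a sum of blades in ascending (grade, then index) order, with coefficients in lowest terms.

Distribute over the terms of R1 (each basis-blade product reordered to ascending indices, repeated generators contracted through their squares):
(-\frac{9}{5} \gamma_{1}) R2 = -\frac{81}{25} + \frac{18}{5} \gamma_{12} - \frac{9}{10} \gamma_{13} + \frac{27}{25} \gamma_{14} + \frac{72}{5} \gamma_{15} + \frac{36}{25} \gamma_{16}
(7 \gamma_{2}) R2 = -14 - \frac{63}{5} \gamma_{12} + \frac{7}{2} \gamma_{23} - \frac{21}{5} \gamma_{24} - 56 \gamma_{25} - \frac{28}{5} \gamma_{26}
(-\frac{2}{5} \gamma_{3}) R2 = -\frac{1}{5} + \frac{18}{25} \gamma_{13} - \frac{4}{5} \gamma_{23} + \frac{6}{25} \gamma_{34} + \frac{16}{5} \gamma_{35} + \frac{8}{25} \gamma_{36}
(-\frac{3}{2} \gamma_{4}) R2 = -\frac{9}{10} + \frac{27}{10} \gamma_{14} - 3 \gamma_{24} + \frac{3}{4} \gamma_{34} + 12 \gamma_{45} + \frac{6}{5} \gamma_{46}
(3 \gamma_{5}) R2 = 24 - \frac{27}{5} \gamma_{15} + 6 \gamma_{25} - \frac{3}{2} \gamma_{35} + \frac{9}{5} \gamma_{45} - \frac{12}{5} \gamma_{56}
(-3 \gamma_{6}) R2 = -\frac{12}{5} + \frac{27}{5} \gamma_{16} - 6 \gamma_{26} + \frac{3}{2} \gamma_{36} - \frac{9}{5} \gamma_{46} - 24 \gamma_{56}
Summing the partial products and collecting blades:
Answer: \frac{163}{50} - 9 \gamma_{12} - \frac{9}{50} \gamma_{13} + \frac{189}{50} \gamma_{14} + 9 \gamma_{15} + \frac{171}{25} \gamma_{16} + \frac{27}{10} \gamma_{23} - \frac{36}{5} \gamma_{24} - 50 \gamma_{25} - \frac{58}{5} \gamma_{26} + \frac{99}{100} \gamma_{34} + \frac{17}{10} \gamma_{35} + \frac{91}{50} \gamma_{36} + \frac{69}{5} \gamma_{45} - \frac{3}{5} \gamma_{46} - \frac{132}{5} \gamma_{56}


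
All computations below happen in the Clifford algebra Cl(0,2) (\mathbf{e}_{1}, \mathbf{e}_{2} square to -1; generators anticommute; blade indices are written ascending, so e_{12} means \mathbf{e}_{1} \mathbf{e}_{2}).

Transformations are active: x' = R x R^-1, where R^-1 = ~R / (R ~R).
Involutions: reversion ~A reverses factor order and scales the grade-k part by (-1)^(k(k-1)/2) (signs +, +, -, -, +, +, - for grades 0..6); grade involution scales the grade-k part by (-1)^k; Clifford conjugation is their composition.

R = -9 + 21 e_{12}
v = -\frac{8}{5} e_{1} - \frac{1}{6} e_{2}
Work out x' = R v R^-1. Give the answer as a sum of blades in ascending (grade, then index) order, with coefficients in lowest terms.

~R = -9 - 21 e_{12}, and R ~R = 522, so R^-1 = ~R / (522).
R v = \frac{179}{10} e_{1} - \frac{321}{10} e_{2}
Answer: \frac{57}{58} e_{1} + \frac{554}{435} e_{2}


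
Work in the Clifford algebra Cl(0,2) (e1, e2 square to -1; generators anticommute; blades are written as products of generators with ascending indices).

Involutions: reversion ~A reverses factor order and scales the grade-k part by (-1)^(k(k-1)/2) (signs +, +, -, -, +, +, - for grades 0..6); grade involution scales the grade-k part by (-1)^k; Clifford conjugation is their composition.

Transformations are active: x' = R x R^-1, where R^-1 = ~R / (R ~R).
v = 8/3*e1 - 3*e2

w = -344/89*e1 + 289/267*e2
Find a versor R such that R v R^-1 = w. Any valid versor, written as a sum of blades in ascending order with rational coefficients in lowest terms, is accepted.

Equal squares first: v^2 = w^2 = -145/9. Then v + w = -320/267*e1 - 512/267*e2 is a versor taking v to w, provided it is invertible.
Answer: -320/267*e1 - 512/267*e2


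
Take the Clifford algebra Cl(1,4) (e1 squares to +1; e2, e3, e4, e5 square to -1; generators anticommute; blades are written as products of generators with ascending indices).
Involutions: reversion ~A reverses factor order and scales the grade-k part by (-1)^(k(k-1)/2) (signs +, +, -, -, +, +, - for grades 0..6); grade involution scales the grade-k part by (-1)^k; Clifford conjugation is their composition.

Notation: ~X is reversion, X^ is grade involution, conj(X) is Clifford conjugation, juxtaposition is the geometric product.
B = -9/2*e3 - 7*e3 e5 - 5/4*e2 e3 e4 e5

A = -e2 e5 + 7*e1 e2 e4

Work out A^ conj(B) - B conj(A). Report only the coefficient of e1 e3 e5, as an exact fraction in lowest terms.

first term: -7*e2 e3 - 5/4*e3 e4 + 35/4*e1 e3 e5 + 9/2*e2 e3 e5 + 63/2*e1 e2 e3 e4 + 49*e1 e2 e3 e4 e5
second term: 7*e2 e3 + 5/4*e3 e4 - 35/4*e1 e3 e5 + 9/2*e2 e3 e5 - 63/2*e1 e2 e3 e4 + 49*e1 e2 e3 e4 e5
Answer: 35/2


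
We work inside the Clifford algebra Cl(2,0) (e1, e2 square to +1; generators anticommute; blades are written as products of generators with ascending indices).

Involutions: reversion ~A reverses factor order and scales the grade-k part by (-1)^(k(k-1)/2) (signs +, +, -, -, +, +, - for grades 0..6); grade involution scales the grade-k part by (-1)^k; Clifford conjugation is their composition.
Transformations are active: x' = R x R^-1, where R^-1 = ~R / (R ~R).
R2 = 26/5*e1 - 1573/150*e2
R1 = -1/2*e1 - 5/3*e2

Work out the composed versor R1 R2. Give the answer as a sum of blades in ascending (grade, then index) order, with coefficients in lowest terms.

Distribute over the terms of R1 (each basis-blade product reordered to ascending indices, repeated generators contracted through their squares):
(-1/2*e1) R2 = -13/5 + 1573/300*e1 e2
(-5/3*e2) R2 = 1573/90 + 26/3*e1 e2
Summing the partial products and collecting blades:
Answer: 1339/90 + 1391/100*e1 e2


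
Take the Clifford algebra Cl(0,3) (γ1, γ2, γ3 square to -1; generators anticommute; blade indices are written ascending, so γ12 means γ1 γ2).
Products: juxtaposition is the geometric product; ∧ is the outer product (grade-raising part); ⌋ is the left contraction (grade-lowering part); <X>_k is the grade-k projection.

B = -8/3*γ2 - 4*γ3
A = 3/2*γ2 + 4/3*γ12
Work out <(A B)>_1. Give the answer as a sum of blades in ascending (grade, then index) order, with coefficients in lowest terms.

step 1: 4 + 32/9*γ1 - 6*γ23 - 16/3*γ123
step 2: 32/9*γ1
Answer: 32/9*γ1


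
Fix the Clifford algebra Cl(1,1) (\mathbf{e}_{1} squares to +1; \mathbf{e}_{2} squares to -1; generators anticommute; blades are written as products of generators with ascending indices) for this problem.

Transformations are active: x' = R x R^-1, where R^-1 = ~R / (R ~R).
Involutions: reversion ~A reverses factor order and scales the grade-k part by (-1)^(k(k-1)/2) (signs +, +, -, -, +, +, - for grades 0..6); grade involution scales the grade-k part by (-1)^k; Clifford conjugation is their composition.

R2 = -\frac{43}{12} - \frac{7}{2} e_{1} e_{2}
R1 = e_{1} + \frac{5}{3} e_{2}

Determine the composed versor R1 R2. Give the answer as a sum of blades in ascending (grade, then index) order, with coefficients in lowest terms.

Distribute over the terms of R1 (each basis-blade product reordered to ascending indices, repeated generators contracted through their squares):
(e_{1}) R2 = -\frac{43}{12} e_{1} - \frac{7}{2} e_{2}
(\frac{5}{3} e_{2}) R2 = -\frac{35}{6} e_{1} - \frac{215}{36} e_{2}
Summing the partial products and collecting blades:
Answer: -\frac{113}{12} e_{1} - \frac{341}{36} e_{2}


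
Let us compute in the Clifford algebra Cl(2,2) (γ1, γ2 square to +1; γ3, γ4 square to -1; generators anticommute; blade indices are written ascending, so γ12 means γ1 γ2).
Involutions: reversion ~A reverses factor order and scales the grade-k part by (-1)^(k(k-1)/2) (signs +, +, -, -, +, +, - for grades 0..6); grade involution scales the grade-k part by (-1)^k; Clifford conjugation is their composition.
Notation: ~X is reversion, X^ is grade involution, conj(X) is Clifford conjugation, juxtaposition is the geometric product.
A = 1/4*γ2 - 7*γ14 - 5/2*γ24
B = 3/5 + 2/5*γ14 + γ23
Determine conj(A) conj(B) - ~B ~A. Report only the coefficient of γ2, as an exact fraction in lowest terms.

first term: -14/5 - 3/20*γ2 + 1/4*γ3 + γ12 + 21/5*γ14 + 3/2*γ24 - 5/2*γ34 - 1/10*γ124 - 7*γ1234
second term: -14/5 + 3/20*γ2 + 1/4*γ3 - γ12 + 21/5*γ14 + 3/2*γ24 + 5/2*γ34 + 1/10*γ124 - 7*γ1234
Answer: -3/10


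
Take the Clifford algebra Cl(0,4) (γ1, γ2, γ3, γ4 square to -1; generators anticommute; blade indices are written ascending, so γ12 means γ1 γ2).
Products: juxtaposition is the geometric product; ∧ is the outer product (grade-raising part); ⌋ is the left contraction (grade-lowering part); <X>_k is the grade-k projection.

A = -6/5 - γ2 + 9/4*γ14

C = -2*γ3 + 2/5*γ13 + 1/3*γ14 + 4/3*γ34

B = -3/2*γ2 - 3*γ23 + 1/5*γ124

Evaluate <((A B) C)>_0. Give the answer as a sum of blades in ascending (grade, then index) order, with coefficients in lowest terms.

step 1: -3/2 + 9/4*γ2 - 3*γ3 - 1/5*γ14 + 18/5*γ23 + 627/200*γ124 - 27/4*γ1234
step 2: -89/15 - 6/5*γ1 + 1649/200*γ2 + 3*γ3 + 4*γ4 + 189/25*γ12 - 13/15*γ13 - 1/2*γ14 - 9/4*γ23 - 15/2*γ24 - 48/25*γ34 + 82/25*γ123 + 51/4*γ124 + 3/5*γ134 + 2127/500*γ234 + 747/100*γ1234
step 3: -89/15
Answer: -89/15


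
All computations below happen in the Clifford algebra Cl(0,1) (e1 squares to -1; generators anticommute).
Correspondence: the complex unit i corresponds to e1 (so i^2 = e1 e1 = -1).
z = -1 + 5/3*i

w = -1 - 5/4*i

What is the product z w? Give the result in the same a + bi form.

In blades: z = -1 + 5/3*e1, w = -1 - 5/4*e1.
Distribute z over w term by term (generator squares from the signature, products reordered to ascending indices): (-1)*w = 1 + 5/4*e1; (5/3*e1)*w = 25/12 - 5/3*e1.
Sum: 37/12 - 5/12*e1; translating back through the correspondence:
Answer: 37/12 - 5/12*i


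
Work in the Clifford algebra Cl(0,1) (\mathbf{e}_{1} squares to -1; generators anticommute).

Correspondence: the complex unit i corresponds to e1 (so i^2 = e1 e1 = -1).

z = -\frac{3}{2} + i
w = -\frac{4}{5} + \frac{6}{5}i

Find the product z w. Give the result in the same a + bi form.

In blades: z = -\frac{3}{2} + e_{1}, w = -\frac{4}{5} + \frac{6}{5} e_{1}.
Distribute z over w term by term (generator squares from the signature, products reordered to ascending indices): (-\frac{3}{2})*w = \frac{6}{5} - \frac{9}{5} e_{1}; (e_{1})*w = -\frac{6}{5} - \frac{4}{5} e_{1}.
Sum: -\frac{13}{5} e_{1}; translating back through the correspondence:
Answer: -\frac{13}{5}i


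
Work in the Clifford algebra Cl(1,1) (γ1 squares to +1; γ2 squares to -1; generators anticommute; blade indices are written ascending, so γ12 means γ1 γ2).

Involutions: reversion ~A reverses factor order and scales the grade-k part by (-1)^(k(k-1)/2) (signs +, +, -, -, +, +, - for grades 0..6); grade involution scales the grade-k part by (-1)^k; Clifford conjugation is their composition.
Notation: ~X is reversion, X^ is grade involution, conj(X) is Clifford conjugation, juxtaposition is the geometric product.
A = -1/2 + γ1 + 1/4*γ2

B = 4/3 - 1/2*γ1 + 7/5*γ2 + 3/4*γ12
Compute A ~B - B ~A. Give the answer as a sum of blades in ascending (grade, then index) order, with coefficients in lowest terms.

first term: -91/60 + 67/48*γ1 - 67/60*γ2 + 19/10*γ12
second term: -91/60 + 67/48*γ1 - 67/60*γ2 - 19/10*γ12
Answer: 19/5*γ12


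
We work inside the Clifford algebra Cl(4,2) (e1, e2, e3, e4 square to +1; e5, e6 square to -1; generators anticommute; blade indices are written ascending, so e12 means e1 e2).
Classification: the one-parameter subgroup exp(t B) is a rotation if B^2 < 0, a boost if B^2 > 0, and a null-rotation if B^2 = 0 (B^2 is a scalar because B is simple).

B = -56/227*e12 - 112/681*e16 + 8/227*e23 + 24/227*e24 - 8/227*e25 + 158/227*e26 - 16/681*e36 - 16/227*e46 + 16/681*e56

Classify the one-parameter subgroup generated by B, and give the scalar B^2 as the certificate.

B^2 term by term: the squares give (-56/227)^2*(e12)^2 + (-112/681)^2*(e16)^2 + (8/227)^2*(e23)^2 + (24/227)^2*(e24)^2 + (-8/227)^2*(e25)^2 + (158/227)^2*(e26)^2 + (-16/681)^2*(e36)^2 + (-16/227)^2*(e46)^2 + (16/681)^2*(e56)^2 = 3136/51529*(-1) + 12544/463761*(+1) + 64/51529*(-1) + 576/51529*(-1) + 64/51529*(+1) + 24964/51529*(+1) + 256/463761*(+1) + 256/51529*(+1) + 256/463761*(-1) = 4/9 (each basis 2-blade squares to minus the product of its generators' squares); cross terms between blades sharing an index anticommute and cancel; the commuting (index-disjoint) pairs give grade-4 terms 2*c*c'*(blade product), which cancel blade by blade — e1236: 1792/154587 - 1792/154587 = 0; e1246: 1792/51529 - 1792/51529 = 0; e1256: -1792/154587 + 1792/154587 = 0; e2346: -256/51529 + 256/51529 = 0; e2356: 256/154587 - 256/154587 = 0; e2456: 256/51529 - 256/51529 = 0 — confirming B is simple. So B^2 = 4/9.
Answer: boost, certificate B^2 = 4/9. B^2 = 4/9 is basis-independent, so its sign is the whole story.


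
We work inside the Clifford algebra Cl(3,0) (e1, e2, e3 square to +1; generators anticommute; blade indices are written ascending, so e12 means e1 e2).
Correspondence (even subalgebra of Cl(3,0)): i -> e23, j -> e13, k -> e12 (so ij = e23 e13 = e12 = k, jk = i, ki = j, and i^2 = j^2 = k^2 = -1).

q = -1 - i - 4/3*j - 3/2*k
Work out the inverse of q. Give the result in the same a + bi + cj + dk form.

In blades: q = -1 - 3/2*e12 - 4/3*e13 - e23.
With qbar = -1 + 3/2*e12 + 4/3*e13 + e23 (scalar fixed, mapped units negated), q qbar = 217/36 (the sum of squared coefficients), so q^-1 = qbar / (217/36) = -36/217 + 54/217*e12 + 48/217*e13 + 36/217*e23; translating back:
Answer: -36/217 + 36/217*i + 48/217*j + 54/217*k


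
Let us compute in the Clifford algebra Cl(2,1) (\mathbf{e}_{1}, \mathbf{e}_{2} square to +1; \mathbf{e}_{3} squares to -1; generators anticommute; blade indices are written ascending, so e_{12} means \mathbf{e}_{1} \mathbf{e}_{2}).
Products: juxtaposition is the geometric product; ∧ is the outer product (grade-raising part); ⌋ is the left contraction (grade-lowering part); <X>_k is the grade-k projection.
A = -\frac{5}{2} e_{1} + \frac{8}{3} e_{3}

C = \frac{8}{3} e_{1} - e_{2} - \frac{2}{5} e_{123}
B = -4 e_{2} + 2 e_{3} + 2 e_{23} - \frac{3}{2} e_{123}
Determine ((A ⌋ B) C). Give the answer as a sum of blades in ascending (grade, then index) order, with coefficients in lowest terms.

step 1: -\frac{16}{3} + \frac{16}{3} e_{2} + 4 e_{12} + \frac{15}{4} e_{23}
step 2: -\frac{16}{3} - \frac{355}{18} e_{1} - \frac{16}{3} e_{2} + \frac{107}{20} e_{3} - \frac{128}{9} e_{12} + \frac{32}{15} e_{13} + \frac{182}{15} e_{123}
Answer: -\frac{16}{3} - \frac{355}{18} e_{1} - \frac{16}{3} e_{2} + \frac{107}{20} e_{3} - \frac{128}{9} e_{12} + \frac{32}{15} e_{13} + \frac{182}{15} e_{123}


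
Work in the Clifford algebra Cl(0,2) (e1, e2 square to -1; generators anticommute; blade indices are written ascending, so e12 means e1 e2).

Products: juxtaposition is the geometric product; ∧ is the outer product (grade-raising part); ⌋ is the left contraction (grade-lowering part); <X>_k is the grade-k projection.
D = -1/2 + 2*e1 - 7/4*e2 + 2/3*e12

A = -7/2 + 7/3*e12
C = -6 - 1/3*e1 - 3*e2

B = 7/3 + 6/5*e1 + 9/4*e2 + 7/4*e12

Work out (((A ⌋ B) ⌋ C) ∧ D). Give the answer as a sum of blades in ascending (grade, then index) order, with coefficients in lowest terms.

step 1: -49/4 - 21/5*e1 - 63/8*e2 - 49/8*e12
step 2: 1939/40 + 49/12*e1 + 147/4*e2
step 3: -1939/80 + 11389/120*e1 - 16513/160*e2 - 11599/240*e12
Answer: -1939/80 + 11389/120*e1 - 16513/160*e2 - 11599/240*e12


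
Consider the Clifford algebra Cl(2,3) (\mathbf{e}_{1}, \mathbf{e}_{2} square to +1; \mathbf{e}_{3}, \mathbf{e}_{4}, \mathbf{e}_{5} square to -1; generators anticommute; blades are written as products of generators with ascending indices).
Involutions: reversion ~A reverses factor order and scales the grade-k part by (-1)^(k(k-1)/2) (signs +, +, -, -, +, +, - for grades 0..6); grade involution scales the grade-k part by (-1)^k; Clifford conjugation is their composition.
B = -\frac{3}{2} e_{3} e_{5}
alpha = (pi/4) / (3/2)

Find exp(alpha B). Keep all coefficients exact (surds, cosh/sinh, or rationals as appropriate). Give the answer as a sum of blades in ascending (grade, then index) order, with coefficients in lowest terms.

B^2 = (-\frac{3}{2})^2*(e_{3} e_{5})^2 = \frac{9}{4}*(-1) = -\frac{9}{4} (a basis 2-blade squares to minus the product of its generators' squares).
B^2 = -\frac{9}{4} — since the square is negative, the closed form is circular: l = \frac{3}{2}, alpha*l = \frac{\pi}{4}, so exp(alpha B) = cos(\frac{\pi}{4}) + (sin(\frac{\pi}{4})/(\frac{3}{2}))*B = \frac{\sqrt{2}}{2} + (\frac{\sqrt{2}}{3})*B.
Answer: \frac{\sqrt{2}}{2} - \frac{\sqrt{2}}{2} e_{3} e_{5}


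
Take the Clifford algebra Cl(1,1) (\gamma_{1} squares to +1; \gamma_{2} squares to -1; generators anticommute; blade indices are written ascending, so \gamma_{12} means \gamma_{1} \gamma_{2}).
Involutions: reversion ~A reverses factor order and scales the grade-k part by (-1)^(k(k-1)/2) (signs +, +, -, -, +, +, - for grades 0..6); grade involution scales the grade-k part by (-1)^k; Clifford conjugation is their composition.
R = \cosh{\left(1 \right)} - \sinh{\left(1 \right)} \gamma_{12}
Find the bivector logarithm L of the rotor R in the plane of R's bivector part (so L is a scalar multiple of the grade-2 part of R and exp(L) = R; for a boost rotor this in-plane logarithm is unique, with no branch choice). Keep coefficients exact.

The scalar part of R is \cosh{\left(1 \right)}, giving the rapidity magnitude (cosh is even); the bivector part supplies orientation, its quotient by sinh of the rapidity is the plane, and L = rapidity * plane — unique in that plane, since flipping both signs leaves L unchanged.
Concretely: cosh(rapidity) = \cosh{\left(1 \right)} gives rapidity = ±1, and since rapidity/sinh(rapidity) is even the sign is immaterial: L = (rapidity/sinh(rapidity)) * <R>_2 = (\frac{1}{\sinh{\left(1 \right)}}) * <R>_2.
Answer: -\gamma_{12}


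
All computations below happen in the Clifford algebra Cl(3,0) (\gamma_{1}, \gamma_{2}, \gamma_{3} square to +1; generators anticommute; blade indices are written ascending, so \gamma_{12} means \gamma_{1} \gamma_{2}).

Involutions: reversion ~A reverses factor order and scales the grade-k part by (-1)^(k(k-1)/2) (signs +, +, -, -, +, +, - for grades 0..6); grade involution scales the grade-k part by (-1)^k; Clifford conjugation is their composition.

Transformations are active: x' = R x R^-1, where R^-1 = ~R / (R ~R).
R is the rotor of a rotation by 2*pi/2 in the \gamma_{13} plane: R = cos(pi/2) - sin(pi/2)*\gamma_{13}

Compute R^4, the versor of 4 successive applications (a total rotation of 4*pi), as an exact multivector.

Rotor phase runs at HALF the rotation angle; powers of one rotor simply add phase, so after 4 steps in \gamma_{13} the phase is 4*pi/2 = 2 \pi and R^4 = cos(2 \pi) - sin(2 \pi)*\gamma_{13}.
cos(2 \pi) = 1 and sin(2 \pi) = 0, so R^4 = 1. The total rotation 4*pi is 2 full turns, so every vector returns to itself, yet the rotor is +1, back on the identity sheet (an even number of 2*pi turns).
Answer: 1


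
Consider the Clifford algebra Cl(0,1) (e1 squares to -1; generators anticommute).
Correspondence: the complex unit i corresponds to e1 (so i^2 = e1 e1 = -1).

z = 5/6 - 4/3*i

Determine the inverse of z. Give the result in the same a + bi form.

In blades: z = 5/6 - 4/3*e1.
With qbar = 5/6 + 4/3*e1 (scalar fixed, mapped units negated), z qbar = 89/36 (the sum of squared coefficients), so z^-1 = qbar / (89/36) = 30/89 + 48/89*e1; translating back:
Answer: 30/89 + 48/89*i


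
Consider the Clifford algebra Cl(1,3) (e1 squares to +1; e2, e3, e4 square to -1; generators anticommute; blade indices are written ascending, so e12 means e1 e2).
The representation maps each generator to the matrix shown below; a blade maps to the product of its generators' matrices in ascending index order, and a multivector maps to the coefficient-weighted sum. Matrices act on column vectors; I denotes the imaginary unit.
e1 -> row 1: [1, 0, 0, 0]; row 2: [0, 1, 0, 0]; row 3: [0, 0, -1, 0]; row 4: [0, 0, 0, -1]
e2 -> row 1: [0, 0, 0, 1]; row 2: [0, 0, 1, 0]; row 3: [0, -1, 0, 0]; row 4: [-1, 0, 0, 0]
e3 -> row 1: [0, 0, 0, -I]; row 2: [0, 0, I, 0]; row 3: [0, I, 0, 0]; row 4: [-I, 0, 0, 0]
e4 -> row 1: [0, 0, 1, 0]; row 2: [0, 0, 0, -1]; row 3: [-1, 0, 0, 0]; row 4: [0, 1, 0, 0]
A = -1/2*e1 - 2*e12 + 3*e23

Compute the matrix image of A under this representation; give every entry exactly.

Bivector images (products of the table entries): rho(e12) = rho(e1)rho(e2) = row 1: [0, 0, 0, 1]; row 2: [0, 0, 1, 0]; row 3: [0, 1, 0, 0]; row 4: [1, 0, 0, 0]; rho(e23) = rho(e2)rho(e3) = row 1: [-I, 0, 0, 0]; row 2: [0, I, 0, 0]; row 3: [0, 0, -I, 0]; row 4: [0, 0, 0, I].
M = (-1/2)*rho(e1) + (-2)*rho(e12) + (3)*rho(e23), summed entrywise:
Answer: row 1: [-1/2 - 3*I, 0, 0, -2]; row 2: [0, -1/2 + 3*I, -2, 0]; row 3: [0, -2, 1/2 - 3*I, 0]; row 4: [-2, 0, 0, 1/2 + 3*I]


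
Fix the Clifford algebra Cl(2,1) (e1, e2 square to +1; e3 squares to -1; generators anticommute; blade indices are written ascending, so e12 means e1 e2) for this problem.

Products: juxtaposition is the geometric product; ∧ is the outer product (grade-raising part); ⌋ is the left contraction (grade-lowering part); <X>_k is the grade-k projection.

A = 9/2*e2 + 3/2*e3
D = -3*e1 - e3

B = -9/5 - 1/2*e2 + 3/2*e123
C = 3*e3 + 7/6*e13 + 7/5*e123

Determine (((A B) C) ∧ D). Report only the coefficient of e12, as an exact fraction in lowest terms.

step 1: -9/4 - 81/10*e2 - 27/10*e3 - 9/4*e12 - 27/4*e13 + 3/4*e23
step 2: 9/40 + 363/20*e1 + 36/5*e2 - 18/5*e3 + 581/200*e12 + 1743/200*e13 - 867/40*e23 - 9/20*e123
step 3: -27/40*e1 - 9/40*e3 + 108/5*e12 - 579/20*e13 - 36/5*e23 + 1553/25*e123
Answer: 108/5


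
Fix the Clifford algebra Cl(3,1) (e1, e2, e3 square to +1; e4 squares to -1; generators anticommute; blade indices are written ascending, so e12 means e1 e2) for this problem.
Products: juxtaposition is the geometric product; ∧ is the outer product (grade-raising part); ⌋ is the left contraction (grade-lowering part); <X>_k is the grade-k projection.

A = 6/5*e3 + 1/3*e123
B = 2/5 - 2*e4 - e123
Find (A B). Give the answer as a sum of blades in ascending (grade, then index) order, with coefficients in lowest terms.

step 1: 1/3 + 12/25*e3 - 6/5*e12 - 12/5*e34 + 2/15*e123 - 2/3*e1234
Answer: 1/3 + 12/25*e3 - 6/5*e12 - 12/5*e34 + 2/15*e123 - 2/3*e1234


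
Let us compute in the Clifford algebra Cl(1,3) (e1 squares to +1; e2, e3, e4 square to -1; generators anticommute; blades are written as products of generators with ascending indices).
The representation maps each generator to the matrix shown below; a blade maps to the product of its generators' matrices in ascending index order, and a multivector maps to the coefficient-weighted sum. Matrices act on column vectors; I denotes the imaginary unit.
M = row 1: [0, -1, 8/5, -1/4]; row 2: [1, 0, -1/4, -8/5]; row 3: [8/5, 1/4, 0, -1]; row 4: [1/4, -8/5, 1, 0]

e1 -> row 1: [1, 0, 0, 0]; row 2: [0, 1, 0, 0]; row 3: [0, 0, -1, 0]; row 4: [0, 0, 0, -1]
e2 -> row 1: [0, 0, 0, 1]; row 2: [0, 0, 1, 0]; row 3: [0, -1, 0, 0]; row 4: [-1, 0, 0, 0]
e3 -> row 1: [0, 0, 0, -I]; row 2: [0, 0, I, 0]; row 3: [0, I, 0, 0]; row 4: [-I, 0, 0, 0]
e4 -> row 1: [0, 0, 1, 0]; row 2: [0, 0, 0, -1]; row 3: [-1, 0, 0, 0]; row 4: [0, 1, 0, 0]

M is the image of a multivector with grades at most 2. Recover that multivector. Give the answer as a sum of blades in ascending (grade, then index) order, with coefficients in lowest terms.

Method: the blade images are trace-orthogonal — tr(rho(e_A) rho(e_B)^-1) = 4 if A = B and 0 otherwise — and rho(e_A)^-1 = (e_A)^2 * rho(e_A) with (e_A)^2 = +1 or -1, so the coefficient of e_A in the preimage is (e_A)^2 * tr(M rho(e_A))/4.
Nonzero projections over blades of grade <= 2: e2: (e2)^2 = -1, tr(M rho(e2)) = 1, coefficient -1/4; e1 e4: (e1 e4)^2 = +1, tr(M rho(e1 e4)) = 32/5, coefficient 8/5; e2 e4: (e2 e4)^2 = -1, tr(M rho(e2 e4)) = 4, coefficient -1. Every other blade of grade <= 2 projects to 0.
Answer: -1/4*e2 + 8/5*e1 e4 - e2 e4


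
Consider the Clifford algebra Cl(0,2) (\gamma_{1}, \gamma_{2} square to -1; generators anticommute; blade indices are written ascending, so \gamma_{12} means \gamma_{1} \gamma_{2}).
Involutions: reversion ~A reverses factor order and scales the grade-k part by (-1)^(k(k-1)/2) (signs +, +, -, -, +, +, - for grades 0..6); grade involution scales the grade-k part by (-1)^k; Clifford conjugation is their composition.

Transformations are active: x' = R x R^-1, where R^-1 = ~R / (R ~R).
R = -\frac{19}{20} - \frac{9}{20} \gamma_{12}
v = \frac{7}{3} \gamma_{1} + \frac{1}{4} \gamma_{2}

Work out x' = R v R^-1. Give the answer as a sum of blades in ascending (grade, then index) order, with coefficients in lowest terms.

~R = -\frac{19}{20} + \frac{9}{20} \gamma_{12}, and R ~R = \frac{221}{200}, so R^-1 = ~R / (\frac{221}{200}).
R v = -\frac{101}{48} \gamma_{1} - \frac{103}{80} \gamma_{2}
Answer: \frac{3407}{2652} \gamma_{1} + \frac{434}{221} \gamma_{2}


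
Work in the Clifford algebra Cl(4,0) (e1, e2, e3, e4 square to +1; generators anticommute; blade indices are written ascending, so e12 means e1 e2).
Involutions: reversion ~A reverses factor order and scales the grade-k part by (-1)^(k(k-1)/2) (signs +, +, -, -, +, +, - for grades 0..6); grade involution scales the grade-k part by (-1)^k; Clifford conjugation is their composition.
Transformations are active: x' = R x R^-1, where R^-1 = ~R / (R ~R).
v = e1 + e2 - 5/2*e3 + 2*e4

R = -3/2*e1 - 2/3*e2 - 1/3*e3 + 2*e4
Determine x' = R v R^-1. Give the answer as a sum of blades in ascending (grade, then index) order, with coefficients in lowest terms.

~R = -3/2*e1 - 2/3*e2 - 1/3*e3 + 2*e4, and R ~R = 245/36, so R^-1 = ~R / (245/36).
R v = 8/3 - 5/6*e12 + 49/12*e13 - 5*e14 + 2*e23 - 10/3*e24 + 13/3*e34
Answer: -533/245*e1 - 373/245*e2 + 1097/490*e3 - 106/245*e4


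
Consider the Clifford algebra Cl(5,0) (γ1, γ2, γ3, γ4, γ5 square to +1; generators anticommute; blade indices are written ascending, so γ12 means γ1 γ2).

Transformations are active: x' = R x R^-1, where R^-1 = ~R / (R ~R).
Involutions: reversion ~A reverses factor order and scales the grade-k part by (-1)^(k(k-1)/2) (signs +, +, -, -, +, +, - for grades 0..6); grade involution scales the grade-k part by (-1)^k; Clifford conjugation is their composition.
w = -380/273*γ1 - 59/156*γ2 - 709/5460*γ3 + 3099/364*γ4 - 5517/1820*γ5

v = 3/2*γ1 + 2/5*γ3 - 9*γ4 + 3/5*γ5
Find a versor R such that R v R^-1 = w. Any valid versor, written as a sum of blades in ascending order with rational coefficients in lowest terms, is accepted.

Take R = v + w = 59/546*γ1 - 59/156*γ2 + 295/1092*γ3 - 177/364*γ4 - 885/364*γ5. Because q(v) = q(w) = 8377/100, conjugation by R sends v exactly to w.
Answer: 59/546*γ1 - 59/156*γ2 + 295/1092*γ3 - 177/364*γ4 - 885/364*γ5


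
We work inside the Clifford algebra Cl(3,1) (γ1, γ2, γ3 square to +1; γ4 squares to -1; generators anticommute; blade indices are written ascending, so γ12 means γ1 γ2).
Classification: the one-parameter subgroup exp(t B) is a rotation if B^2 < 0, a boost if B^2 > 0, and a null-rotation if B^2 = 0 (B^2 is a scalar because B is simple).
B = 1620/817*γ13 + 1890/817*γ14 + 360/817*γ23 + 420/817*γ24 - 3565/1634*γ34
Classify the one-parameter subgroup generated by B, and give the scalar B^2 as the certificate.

B^2 term by term: the squares give (1620/817)^2*(γ13)^2 + (1890/817)^2*(γ14)^2 + (360/817)^2*(γ23)^2 + (420/817)^2*(γ24)^2 + (-3565/1634)^2*(γ34)^2 = 2624400/667489*(-1) + 3572100/667489*(+1) + 129600/667489*(-1) + 176400/667489*(+1) + 12709225/2669956*(+1) = 25/4 (each basis 2-blade squares to minus the product of its generators' squares); cross terms between blades sharing an index anticommute and cancel; the commuting (index-disjoint) pairs give grade-4 terms 2*c*c'*(blade product), which cancel blade by blade — γ1234: -1360800/667489 + 1360800/667489 = 0 — confirming B is simple. So B^2 = 25/4.
Answer: boost, certificate B^2 = 25/4. One invariant decides it: the square 25/4 survives every conjugation, and its sign is exactly the classification.


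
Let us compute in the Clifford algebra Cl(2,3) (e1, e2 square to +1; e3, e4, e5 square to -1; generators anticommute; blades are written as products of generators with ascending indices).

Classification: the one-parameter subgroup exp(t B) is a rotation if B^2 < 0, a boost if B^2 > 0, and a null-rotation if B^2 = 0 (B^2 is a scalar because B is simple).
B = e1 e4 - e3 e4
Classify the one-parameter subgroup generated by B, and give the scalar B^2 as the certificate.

B^2 term by term: the squares give (1)^2*(e1 e4)^2 + (-1)^2*(e3 e4)^2 = 1*(+1) + 1*(-1) = 0 (each basis 2-blade squares to minus the product of its generators' squares); cross terms between blades sharing an index anticommute and cancel. So B^2 = 0.
Answer: null-rotation, certificate B^2 = 0. Because 0 is invariant under every versor sandwich, the classification follows from its sign alone.


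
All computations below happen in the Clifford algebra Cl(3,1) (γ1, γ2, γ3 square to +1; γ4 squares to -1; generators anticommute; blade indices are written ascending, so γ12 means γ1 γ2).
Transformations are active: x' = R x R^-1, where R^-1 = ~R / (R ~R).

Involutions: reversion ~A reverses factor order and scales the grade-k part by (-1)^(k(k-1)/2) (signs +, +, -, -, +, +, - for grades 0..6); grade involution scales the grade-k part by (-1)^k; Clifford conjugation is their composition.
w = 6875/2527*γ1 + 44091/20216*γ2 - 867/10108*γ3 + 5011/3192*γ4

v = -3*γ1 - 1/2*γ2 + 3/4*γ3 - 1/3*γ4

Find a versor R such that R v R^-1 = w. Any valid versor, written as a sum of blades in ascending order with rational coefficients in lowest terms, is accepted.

Take R = v + w = -706/2527*γ1 + 33983/20216*γ2 + 3357/5054*γ3 + 3947/3192*γ4. Because q(v) = q(w) = 1397/144, conjugation by R sends v exactly to w.
Answer: -706/2527*γ1 + 33983/20216*γ2 + 3357/5054*γ3 + 3947/3192*γ4


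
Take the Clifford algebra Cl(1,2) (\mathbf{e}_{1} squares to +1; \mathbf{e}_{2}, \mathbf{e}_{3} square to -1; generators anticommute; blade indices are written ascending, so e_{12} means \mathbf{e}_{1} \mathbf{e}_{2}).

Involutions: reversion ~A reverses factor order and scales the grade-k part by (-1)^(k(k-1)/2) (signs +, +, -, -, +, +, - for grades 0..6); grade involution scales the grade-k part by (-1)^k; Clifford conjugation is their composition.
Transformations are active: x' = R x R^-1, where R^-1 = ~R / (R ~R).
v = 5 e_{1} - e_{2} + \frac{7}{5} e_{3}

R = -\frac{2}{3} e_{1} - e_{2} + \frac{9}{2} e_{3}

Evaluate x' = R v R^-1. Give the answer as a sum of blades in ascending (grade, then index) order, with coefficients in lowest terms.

~R = -\frac{2}{3} e_{1} - e_{2} + \frac{9}{2} e_{3}, and R ~R = -\frac{749}{36}, so R^-1 = ~R / (-\frac{749}{36}).
R v = -\frac{319}{30} + \frac{17}{3} e_{12} - \frac{703}{30} e_{13} + \frac{31}{10} e_{23}
Answer: -\frac{21277}{3745} e_{1} - \frac{83}{3745} e_{2} + \frac{11983}{3745} e_{3}


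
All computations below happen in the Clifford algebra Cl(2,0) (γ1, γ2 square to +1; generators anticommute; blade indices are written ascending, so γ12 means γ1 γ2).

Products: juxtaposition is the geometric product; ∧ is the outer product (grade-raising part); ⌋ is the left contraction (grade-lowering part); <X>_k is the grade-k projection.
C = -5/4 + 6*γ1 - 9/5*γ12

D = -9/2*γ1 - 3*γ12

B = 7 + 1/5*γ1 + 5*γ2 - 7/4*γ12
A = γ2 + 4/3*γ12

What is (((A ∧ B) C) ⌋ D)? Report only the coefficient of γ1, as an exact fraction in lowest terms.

step 1: 7*γ2 + 137/15*γ12
step 2: 411/25 + 63/5*γ1 - 1271/20*γ2 - 641/12*γ12
step 3: -4339/20 - 26463/100*γ1 - 189/5*γ2 - 1233/25*γ12
Answer: -26463/100


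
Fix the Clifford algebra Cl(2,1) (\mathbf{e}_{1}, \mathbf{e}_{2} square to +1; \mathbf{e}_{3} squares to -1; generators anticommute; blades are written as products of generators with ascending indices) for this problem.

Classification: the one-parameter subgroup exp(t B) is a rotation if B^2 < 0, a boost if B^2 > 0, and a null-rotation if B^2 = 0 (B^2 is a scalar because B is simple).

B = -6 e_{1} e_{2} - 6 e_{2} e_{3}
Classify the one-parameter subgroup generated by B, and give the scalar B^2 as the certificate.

B^2 term by term: the squares give (-6)^2*(e_{1} e_{2})^2 + (-6)^2*(e_{2} e_{3})^2 = 36*(-1) + 36*(+1) = 0 (each basis 2-blade squares to minus the product of its generators' squares); cross terms between blades sharing an index anticommute and cancel. So B^2 = 0.
Answer: null-rotation, certificate B^2 = 0. Why this suffices: the scalar 0 survives any versor conjugation, so its sign alone determines the class however B is presented.


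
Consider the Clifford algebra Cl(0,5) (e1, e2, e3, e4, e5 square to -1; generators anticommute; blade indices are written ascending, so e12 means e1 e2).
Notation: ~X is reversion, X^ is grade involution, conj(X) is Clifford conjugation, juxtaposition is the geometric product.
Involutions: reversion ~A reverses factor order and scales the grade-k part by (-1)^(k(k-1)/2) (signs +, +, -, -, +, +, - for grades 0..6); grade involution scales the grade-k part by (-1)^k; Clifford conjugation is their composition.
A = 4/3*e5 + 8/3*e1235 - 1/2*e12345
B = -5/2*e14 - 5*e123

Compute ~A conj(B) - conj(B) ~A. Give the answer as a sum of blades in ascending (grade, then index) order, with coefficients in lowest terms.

first term: 40/3*e5 + 5/2*e45 + 10/3*e145 + 5/4*e235 + 20/3*e1235 - 20/3*e2345
second term: -40/3*e5 + 5/2*e45 + 10/3*e145 + 5/4*e235 - 20/3*e1235 + 20/3*e2345
Answer: 80/3*e5 + 40/3*e1235 - 40/3*e2345


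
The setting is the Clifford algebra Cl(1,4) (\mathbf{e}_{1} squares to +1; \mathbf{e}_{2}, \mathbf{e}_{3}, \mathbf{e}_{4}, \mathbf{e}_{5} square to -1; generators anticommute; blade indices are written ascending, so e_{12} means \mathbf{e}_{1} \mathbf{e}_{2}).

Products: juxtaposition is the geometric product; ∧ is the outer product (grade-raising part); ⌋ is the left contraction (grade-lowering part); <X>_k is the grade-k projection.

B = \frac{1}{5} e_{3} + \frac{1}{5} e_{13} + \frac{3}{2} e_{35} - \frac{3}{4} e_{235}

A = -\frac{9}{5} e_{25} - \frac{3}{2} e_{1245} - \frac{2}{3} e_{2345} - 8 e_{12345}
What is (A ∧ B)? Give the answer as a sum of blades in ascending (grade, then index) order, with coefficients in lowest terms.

step 1: \frac{9}{25} e_{235} + \frac{9}{25} e_{1235} - \frac{3}{10} e_{12345}
Answer: \frac{9}{25} e_{235} + \frac{9}{25} e_{1235} - \frac{3}{10} e_{12345}


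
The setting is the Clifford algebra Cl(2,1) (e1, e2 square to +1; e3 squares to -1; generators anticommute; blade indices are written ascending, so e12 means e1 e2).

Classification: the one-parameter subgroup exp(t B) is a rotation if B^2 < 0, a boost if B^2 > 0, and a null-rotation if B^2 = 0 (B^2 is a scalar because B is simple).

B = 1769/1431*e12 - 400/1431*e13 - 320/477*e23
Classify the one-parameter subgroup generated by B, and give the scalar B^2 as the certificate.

B^2 term by term: the squares give (1769/1431)^2*(e12)^2 + (-400/1431)^2*(e13)^2 + (-320/477)^2*(e23)^2 = 3129361/2047761*(-1) + 160000/2047761*(+1) + 102400/227529*(+1) = -1 (each basis 2-blade squares to minus the product of its generators' squares); cross terms between blades sharing an index anticommute and cancel. So B^2 = -1.
Answer: rotation, certificate B^2 = -1. The invariant at work: B^2 = -1 is unchanged by conjugation, hence its sign classifies the subgroup whatever basis B is written in.


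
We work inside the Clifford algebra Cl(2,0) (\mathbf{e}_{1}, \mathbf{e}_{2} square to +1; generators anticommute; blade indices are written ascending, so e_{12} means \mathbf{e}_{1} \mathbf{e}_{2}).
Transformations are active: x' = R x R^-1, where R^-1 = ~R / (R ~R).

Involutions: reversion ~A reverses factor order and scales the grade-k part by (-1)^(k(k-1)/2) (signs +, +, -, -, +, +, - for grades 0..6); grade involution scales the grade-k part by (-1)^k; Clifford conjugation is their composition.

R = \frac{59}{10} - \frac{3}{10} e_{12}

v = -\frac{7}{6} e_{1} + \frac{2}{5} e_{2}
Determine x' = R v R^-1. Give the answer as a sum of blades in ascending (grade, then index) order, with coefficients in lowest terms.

~R = \frac{59}{10} + \frac{3}{10} e_{12}, and R ~R = \frac{349}{10}, so R^-1 = ~R / (\frac{349}{10}).
R v = -\frac{2101}{300} e_{1} + \frac{201}{100} e_{2}
Answer: -\frac{31442}{26175} e_{1} + \frac{4879}{17450} e_{2}


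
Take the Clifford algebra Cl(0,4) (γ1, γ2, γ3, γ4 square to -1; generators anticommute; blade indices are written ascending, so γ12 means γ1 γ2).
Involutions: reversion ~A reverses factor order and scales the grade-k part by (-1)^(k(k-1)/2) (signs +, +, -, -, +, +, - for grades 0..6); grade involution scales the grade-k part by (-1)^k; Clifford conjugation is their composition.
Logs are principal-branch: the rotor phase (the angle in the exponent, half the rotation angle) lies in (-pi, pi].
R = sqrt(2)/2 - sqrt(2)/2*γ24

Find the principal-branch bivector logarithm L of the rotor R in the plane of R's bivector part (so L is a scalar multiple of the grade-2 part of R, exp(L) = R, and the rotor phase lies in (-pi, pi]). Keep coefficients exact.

The scalar part of R is sqrt(2)/2, and that scalar determines the rotor phase on the principal branch; recovering the unit plane as bivector-part over sine of the phase gives L = phase * plane.
Concretely: cos(phase) = sqrt(2)/2 gives phase = ±pi/4, and since phase/sin(phase) is even the sign is immaterial: L = (phase/sin(phase)) * <R>_2 = (sqrt(2)*pi/4) * <R>_2.
Answer: -pi/4*γ24


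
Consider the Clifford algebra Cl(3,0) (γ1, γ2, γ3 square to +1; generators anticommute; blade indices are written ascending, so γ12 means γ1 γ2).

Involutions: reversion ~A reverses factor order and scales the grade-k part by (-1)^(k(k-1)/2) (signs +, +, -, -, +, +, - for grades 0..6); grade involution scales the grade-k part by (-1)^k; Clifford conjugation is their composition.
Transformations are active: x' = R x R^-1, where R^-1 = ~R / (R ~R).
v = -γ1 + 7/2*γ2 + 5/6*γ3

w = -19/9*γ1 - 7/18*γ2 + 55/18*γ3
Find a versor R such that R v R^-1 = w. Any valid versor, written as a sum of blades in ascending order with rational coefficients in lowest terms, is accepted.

Reasoning: v^2 = w^2 = 251/18 since conjugation preserves the quadratic form; R = v + w = -28/9*γ1 + 28/9*γ2 + 35/9*γ3 is then valid when invertible, keeping its own part and reversing (v - w)/2.
Answer: -28/9*γ1 + 28/9*γ2 + 35/9*γ3


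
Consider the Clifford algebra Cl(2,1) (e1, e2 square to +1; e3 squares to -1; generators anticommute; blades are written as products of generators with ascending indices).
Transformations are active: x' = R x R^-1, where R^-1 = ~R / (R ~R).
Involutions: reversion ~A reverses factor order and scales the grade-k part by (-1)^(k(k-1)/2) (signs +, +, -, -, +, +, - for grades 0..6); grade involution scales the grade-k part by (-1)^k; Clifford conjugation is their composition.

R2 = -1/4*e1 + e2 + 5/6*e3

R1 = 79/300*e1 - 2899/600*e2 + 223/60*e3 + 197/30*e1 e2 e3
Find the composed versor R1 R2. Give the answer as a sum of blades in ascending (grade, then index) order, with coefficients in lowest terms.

Distribute over the terms of R2 (each basis-blade product reordered to ascending indices, repeated generators contracted through their squares):
R1 (-1/4*e1) = -79/1200 - 2899/2400*e1 e2 + 223/240*e1 e3 - 197/120*e2 e3
R1 (e2) = -2899/600 + 79/300*e1 e2 - 197/30*e1 e3 - 223/60*e2 e3
R1 (5/6*e3) = -223/72 - 197/36*e1 e2 + 79/360*e1 e3 - 2899/720*e2 e3
Summing the partial products and collecting blades:
Answer: -28781/3600 - 46201/7200*e1 e2 - 3901/720*e1 e3 - 6757/720*e2 e3


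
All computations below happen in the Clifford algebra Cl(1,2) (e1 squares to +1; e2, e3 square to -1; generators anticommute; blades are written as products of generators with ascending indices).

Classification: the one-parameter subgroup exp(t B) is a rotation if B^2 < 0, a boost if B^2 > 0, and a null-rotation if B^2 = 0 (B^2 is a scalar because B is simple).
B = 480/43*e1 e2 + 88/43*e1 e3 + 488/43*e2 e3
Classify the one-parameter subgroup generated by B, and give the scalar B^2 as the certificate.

B^2 term by term: the squares give (480/43)^2*(e1 e2)^2 + (88/43)^2*(e1 e3)^2 + (488/43)^2*(e2 e3)^2 = 230400/1849*(+1) + 7744/1849*(+1) + 238144/1849*(-1) = 0 (each basis 2-blade squares to minus the product of its generators' squares); cross terms between blades sharing an index anticommute and cancel. So B^2 = 0.
Answer: null-rotation, certificate B^2 = 0. The class reads off the invariant scalar 0 directly.
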